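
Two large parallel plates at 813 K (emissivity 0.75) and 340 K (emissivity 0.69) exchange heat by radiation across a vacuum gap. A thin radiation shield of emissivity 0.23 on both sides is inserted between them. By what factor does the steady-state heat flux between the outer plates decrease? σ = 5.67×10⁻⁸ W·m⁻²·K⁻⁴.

Without shield: q₀ = σΔ(T⁴)/(1/ε₁+1/ε₂−1) with denominator 1.783.
With shield the two gaps are in series; the resistances add: (1/ε₁+1/ε_s−1)+(1/ε_s+1/ε₂−1) = 4.681+4.797 = 9.478.
Heat-flux ratio q₀/q = 9.478/1.783.

factor ≈ 5.32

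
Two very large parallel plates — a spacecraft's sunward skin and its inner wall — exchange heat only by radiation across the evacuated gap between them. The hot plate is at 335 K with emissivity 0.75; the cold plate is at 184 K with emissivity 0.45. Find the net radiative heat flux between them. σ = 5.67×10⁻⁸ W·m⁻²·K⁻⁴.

For two infinite grey parallel plates, q = σ(T₁⁴ − T₂⁴)/(1/ε₁ + 1/ε₂ − 1).
T₁⁴ − T₂⁴ = 1.259×10¹⁰ − 1.146×10⁹ = 1.145×10¹⁰ K⁴.
1/ε₁ + 1/ε₂ − 1 = 1.333 + 2.222 − 1 = 2.556.
q = 5.67×10⁻⁸ × 1.145×10¹⁰ / 2.556.

q ≈ 254 W/m²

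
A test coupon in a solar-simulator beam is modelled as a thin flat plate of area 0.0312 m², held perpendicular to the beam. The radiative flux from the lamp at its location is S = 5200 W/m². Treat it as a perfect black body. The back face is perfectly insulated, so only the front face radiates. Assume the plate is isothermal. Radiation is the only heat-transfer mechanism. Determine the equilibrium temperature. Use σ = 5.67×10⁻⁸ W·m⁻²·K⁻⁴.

At equilibrium, absorbed power = emitted power.
Absorbing cross-section = A = 0.03120 m²; emitting surface = A = 0.03120 m² (ratio 1).
S·A_cross = εσ·A_surf·T⁴  ⇒  T⁴ = S/(1σ).
T⁴ = 1.00·5200/(1·5.67×10⁻⁸) = 9.171×10¹⁰ K⁴.
T = (9.171×10¹⁰)^(1/4).

T ≈ 550 K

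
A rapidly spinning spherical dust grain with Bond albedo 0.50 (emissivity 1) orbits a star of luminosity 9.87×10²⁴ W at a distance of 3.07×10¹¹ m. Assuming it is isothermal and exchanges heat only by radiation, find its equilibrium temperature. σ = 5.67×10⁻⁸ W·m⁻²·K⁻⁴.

First find the stellar flux at distance d: S = L/(4πd²) = 9.87×10²⁴/(4π·(3.07×10¹¹)²) = 8.334 W/m².
For an isothermal sphere, absorbed (1−a)S·πr² = emitted σ·4πr²·T⁴, so T⁴ = (1−a)S/(4σ).
T⁴ = 0.500·8.334/(4·5.67×10⁻⁸) = 1.837×10⁷ K⁴.

T ≈ 65.5 K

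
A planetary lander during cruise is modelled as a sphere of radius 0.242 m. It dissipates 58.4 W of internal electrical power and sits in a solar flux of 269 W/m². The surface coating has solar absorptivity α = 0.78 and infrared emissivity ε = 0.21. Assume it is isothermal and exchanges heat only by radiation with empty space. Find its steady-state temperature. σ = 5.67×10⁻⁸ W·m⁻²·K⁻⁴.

At steady state, absorbed solar power + internal power = radiated power.
Absorbed: α·S·A_cross = 0.78·269·0.1840 = 38.60 W (cross-section πr²).
Total input = 38.60 + 58.4 = 97.00 W.
Radiated: εσ·A_surf·T⁴ with A_surf = 4πr² = 0.7359 m².
T⁴ = 97.00/(0.21·5.67×10⁻⁸·0.7359) = 1.107×10¹⁰ K⁴.

T ≈ 324 K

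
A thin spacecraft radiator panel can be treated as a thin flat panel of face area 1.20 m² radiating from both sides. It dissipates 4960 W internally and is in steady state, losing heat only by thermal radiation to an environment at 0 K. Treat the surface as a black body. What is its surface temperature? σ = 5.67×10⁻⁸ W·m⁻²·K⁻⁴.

T ≈ 437 K

Steady state: internal power = radiated power, P = εσA T⁴.
Radiating area A = 2·1.20 = 2.400 m².
T⁴ = P/(εσA) = 4960/(1.0·5.67×10⁻⁸·2.400) = 3.645×10¹⁰ K⁴.
T = (3.645×10¹⁰)^(1/4).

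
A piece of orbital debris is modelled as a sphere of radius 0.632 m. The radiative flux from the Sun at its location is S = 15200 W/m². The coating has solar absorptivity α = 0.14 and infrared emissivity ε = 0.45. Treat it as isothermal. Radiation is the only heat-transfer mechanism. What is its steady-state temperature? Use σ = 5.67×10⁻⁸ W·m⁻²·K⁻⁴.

T ≈ 380 K

At equilibrium, absorbed power = emitted power.
Absorbing cross-section = πr² = 1.255 m²; emitting surface = 4πr² = 5.019 m² (ratio 4).
αS·A_cross = εσ·A_surf·T⁴  ⇒  T⁴ = αS/(ε·4σ).
T⁴ = 0.140·15200/(0.45·4·5.67×10⁻⁸) = 2.085×10¹⁰ K⁴.
T = (2.085×10¹⁰)^(1/4).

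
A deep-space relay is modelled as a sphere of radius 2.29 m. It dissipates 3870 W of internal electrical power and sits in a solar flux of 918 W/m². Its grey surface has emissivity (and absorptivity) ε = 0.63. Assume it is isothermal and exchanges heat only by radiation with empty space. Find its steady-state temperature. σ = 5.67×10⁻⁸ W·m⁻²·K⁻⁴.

T ≈ 275 K

At steady state, absorbed solar power + internal power = radiated power.
Absorbed: α·S·A_cross = 0.63·918·16.47 = 9528 W (cross-section πr²).
Total input = 9528 + 3870 = 13400 W.
Radiated: εσ·A_surf·T⁴ with A_surf = 4πr² = 65.90 m².
T⁴ = 13400/(0.63·5.67×10⁻⁸·65.90) = 5.692×10⁹ K⁴.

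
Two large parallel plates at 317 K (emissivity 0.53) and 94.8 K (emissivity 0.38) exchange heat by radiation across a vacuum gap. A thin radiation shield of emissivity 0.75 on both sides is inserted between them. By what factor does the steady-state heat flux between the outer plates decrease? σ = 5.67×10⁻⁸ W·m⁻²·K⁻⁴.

Without shield: q₀ = σΔ(T⁴)/(1/ε₁+1/ε₂−1) with denominator 3.518.
With shield the two gaps are in series; the resistances add: (1/ε₁+1/ε_s−1)+(1/ε_s+1/ε₂−1) = 2.220+2.965 = 5.185.
Heat-flux ratio q₀/q = 5.185/3.518.

factor ≈ 1.47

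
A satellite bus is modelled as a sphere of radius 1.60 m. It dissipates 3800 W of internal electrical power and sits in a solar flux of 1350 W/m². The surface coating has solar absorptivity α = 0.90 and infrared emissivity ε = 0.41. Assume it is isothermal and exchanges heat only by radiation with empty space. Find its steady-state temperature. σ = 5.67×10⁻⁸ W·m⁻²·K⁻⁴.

At steady state, absorbed solar power + internal power = radiated power.
Absorbed: α·S·A_cross = 0.90·1350·8.042 = 9772 W (cross-section πr²).
Total input = 9772 + 3800 = 13570 W.
Radiated: εσ·A_surf·T⁴ with A_surf = 4πr² = 32.17 m².
T⁴ = 13570/(0.41·5.67×10⁻⁸·32.17) = 1.815×10¹⁰ K⁴.

T ≈ 367 K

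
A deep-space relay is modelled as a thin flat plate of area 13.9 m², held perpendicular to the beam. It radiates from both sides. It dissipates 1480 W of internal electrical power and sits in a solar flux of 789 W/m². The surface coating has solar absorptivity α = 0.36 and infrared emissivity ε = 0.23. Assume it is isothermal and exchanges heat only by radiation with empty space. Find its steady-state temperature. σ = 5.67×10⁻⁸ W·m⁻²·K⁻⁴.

At steady state, absorbed solar power + internal power = radiated power.
Absorbed: α·S·A_cross = 0.36·789·13.90 = 3948 W (cross-section A).
Total input = 3948 + 1480 = 5428 W.
Radiated: εσ·A_surf·T⁴ with A_surf = 2A = 27.80 m².
T⁴ = 5428/(0.23·5.67×10⁻⁸·27.80) = 1.497×10¹⁰ K⁴.

T ≈ 350 K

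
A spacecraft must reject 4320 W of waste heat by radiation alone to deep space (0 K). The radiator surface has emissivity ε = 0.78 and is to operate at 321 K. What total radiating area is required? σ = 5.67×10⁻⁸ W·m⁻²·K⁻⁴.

P = εσA T⁴ ⇒ A = P/(εσT⁴).
T⁴ = 1.062×10¹⁰ K⁴.
A = 4320/(0.78 × 5.67×10⁻⁸ × 1.062×10¹⁰).

A ≈ 9.20 m²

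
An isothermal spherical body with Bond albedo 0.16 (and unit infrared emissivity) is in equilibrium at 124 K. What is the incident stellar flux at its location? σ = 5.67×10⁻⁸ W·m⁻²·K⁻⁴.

S ≈ 63.8 W/m²

(1−a)S·πr² = σ·4πr²·T⁴ ⇒ S = 4σT⁴/(1−a).
S = 4·5.67×10⁻⁸·2.364×10⁸/0.840.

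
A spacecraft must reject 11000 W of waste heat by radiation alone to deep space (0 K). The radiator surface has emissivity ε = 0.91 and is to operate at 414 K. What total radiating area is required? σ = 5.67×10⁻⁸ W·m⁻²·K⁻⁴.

A ≈ 7.26 m²

P = εσA T⁴ ⇒ A = P/(εσT⁴).
T⁴ = 2.938×10¹⁰ K⁴.
A = 11000/(0.91 × 5.67×10⁻⁸ × 2.938×10¹⁰).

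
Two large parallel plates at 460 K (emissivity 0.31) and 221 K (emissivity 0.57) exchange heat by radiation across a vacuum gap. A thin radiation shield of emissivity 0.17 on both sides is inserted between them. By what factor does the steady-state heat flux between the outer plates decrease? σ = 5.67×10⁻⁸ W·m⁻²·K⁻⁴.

Without shield: q₀ = σΔ(T⁴)/(1/ε₁+1/ε₂−1) with denominator 3.980.
With shield the two gaps are in series; the resistances add: (1/ε₁+1/ε_s−1)+(1/ε_s+1/ε₂−1) = 8.108+6.637 = 14.74.
Heat-flux ratio q₀/q = 14.74/3.980.

factor ≈ 3.70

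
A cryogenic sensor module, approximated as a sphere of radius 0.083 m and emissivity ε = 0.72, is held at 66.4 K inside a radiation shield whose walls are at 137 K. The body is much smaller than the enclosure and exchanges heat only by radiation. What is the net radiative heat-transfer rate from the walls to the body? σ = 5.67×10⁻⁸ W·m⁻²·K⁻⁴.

For a small grey body in a large enclosure: P_net = εσA(T_body⁴ − T_wall⁴).
A = 4πr² = 0.08657 m²; T_body⁴ − T_wall⁴ = 1.944×10⁷ − 3.523×10⁸ = -3.328×10⁸ K⁴.
|P_net| = 0.72·5.67×10⁻⁸·0.08657·3.328×10⁸.

P_net ≈ 1.18 W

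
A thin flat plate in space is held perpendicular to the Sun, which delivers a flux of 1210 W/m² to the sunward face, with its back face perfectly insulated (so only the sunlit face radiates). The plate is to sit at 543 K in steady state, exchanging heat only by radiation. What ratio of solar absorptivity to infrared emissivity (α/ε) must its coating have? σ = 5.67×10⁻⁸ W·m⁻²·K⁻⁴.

α/ε ≈ 4.07

Balance: αS·A = εσ·1A·T⁴ ⇒ α/ε = σT⁴/S.
α/ε = 5.67×10⁻⁸·(543)⁴/1210 = 5.67×10⁻⁸·8.694×10¹⁰/1210.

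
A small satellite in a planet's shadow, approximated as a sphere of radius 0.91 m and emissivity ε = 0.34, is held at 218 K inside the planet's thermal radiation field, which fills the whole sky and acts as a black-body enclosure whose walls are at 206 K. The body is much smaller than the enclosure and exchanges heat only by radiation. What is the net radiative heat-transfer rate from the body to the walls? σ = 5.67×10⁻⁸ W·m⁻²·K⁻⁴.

P_net ≈ 91.8 W

For a small grey body in a large enclosure: P_net = εσA(T_body⁴ − T_wall⁴).
A = 4πr² = 10.41 m²; T_body⁴ − T_wall⁴ = 2.259×10⁹ − 1.801×10⁹ = 4.577×10⁸ K⁴.
|P_net| = 0.34·5.67×10⁻⁸·10.41·4.577×10⁸.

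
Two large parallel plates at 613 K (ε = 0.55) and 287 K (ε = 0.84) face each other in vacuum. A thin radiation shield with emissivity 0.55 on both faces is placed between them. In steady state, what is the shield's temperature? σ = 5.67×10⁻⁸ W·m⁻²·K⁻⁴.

In steady state the net flux on the hot side equals that on the cold side.
σ(T₁⁴−T_s⁴)/D₁ = σ(T_s⁴−T₂⁴)/D₂, with D₁ = 1/ε₁+1/ε_s−1 = 2.636, D₂ = 1/ε_s+1/ε₂−1 = 2.009.
Solve for T_s⁴: T_s⁴ = (D₂·T₁⁴ + D₁·T₂⁴)/(D₁+D₂) = 6.491×10¹⁰ K⁴.

T_s ≈ 505 K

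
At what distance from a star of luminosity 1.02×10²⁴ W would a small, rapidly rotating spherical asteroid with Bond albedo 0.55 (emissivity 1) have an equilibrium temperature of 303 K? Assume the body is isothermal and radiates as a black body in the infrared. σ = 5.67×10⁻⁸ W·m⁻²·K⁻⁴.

d ≈ 4.37×10⁹ m

For an isothermal black-emitting sphere, (1−a)S·πr² = σ·4πr²·T⁴ ⇒ S = 4σT⁴/(1−a).
S = 4·5.67×10⁻⁸·(303)⁴/0.450 = 4248 W/m².
Flux falls as S = L/(4πd²), so d = √(L/(4πS)) = √(1.02×10²⁴/(4π·4248)).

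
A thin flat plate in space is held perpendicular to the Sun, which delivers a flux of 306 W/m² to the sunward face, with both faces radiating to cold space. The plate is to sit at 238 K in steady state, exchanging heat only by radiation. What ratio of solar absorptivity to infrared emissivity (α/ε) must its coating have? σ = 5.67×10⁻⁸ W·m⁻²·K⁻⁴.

α/ε ≈ 1.19

Balance: αS·A = εσ·2A·T⁴ ⇒ α/ε = 2σT⁴/S.
α/ε = 2·5.67×10⁻⁸·(238)⁴/306 = 2·5.67×10⁻⁸·3.209×10⁹/306.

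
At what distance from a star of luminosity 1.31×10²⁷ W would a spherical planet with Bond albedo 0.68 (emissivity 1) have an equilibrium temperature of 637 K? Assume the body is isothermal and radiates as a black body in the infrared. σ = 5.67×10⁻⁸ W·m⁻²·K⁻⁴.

For an isothermal black-emitting sphere, (1−a)S·πr² = σ·4πr²·T⁴ ⇒ S = 4σT⁴/(1−a).
S = 4·5.67×10⁻⁸·(637)⁴/0.320 = 1.167×10⁵ W/m².
Flux falls as S = L/(4πd²), so d = √(L/(4πS)) = √(1.31×10²⁷/(4π·1.167×10⁵)).

d ≈ 2.99×10¹⁰ m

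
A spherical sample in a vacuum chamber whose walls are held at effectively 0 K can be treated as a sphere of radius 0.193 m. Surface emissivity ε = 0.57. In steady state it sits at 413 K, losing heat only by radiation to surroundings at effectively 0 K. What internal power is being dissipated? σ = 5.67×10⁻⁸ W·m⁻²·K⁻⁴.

P ≈ 440 W

Steady state: P = εσA T⁴.
A = 4πr² = 0.4681 m²; T⁴ = (413)⁴ = 2.909×10¹⁰ K⁴.
P = 0.57 × 5.67×10⁻⁸ × 0.4681 × 2.909×10¹⁰.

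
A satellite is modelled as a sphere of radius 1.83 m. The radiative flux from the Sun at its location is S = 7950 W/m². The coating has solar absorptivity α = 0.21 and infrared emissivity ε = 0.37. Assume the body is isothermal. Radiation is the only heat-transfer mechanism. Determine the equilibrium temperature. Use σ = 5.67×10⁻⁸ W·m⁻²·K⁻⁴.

T ≈ 376 K

At equilibrium, absorbed power = emitted power.
Absorbing cross-section = πr² = 10.52 m²; emitting surface = 4πr² = 42.08 m² (ratio 4).
αS·A_cross = εσ·A_surf·T⁴  ⇒  T⁴ = αS/(ε·4σ).
T⁴ = 0.210·7950/(0.37·4·5.67×10⁻⁸) = 1.989×10¹⁰ K⁴.
T = (1.989×10¹⁰)^(1/4).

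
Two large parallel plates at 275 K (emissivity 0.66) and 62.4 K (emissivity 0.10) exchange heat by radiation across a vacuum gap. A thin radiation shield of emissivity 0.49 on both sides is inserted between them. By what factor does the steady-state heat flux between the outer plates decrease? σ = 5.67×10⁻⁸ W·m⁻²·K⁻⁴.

factor ≈ 1.29

Without shield: q₀ = σΔ(T⁴)/(1/ε₁+1/ε₂−1) with denominator 10.52.
With shield the two gaps are in series; the resistances add: (1/ε₁+1/ε_s−1)+(1/ε_s+1/ε₂−1) = 2.556+11.04 = 13.60.
Heat-flux ratio q₀/q = 13.60/10.52.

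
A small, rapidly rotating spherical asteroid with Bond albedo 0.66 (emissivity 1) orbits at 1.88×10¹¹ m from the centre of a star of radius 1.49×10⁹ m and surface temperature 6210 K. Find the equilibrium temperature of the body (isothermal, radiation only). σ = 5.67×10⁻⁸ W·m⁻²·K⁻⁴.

T ≈ 299 K

The star's surface emits σT_*⁴; at distance d the flux is S = σT_*⁴(R_*/d)².
S = 5.67×10⁻⁸·(6210)⁴·(1.49×10⁹/1.88×10¹¹)² = 5297 W/m².
For an isothermal sphere T⁴ = (1−a)S/(4σ) = 7.940×10⁹ K⁴.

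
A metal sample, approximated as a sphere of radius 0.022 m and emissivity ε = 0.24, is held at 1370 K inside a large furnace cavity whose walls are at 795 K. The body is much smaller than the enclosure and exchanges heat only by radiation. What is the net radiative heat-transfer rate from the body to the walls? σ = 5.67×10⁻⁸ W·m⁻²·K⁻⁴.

For a small grey body in a large enclosure: P_net = εσA(T_body⁴ − T_wall⁴).
A = 4πr² = 0.006082 m²; T_body⁴ − T_wall⁴ = 3.523×10¹² − 3.995×10¹¹ = 3.123×10¹² K⁴.
|P_net| = 0.24·5.67×10⁻⁸·0.006082·3.123×10¹².

P_net ≈ 259 W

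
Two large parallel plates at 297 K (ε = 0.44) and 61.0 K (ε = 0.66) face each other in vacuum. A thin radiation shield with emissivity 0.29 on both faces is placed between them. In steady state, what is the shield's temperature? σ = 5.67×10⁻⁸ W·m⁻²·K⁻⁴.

T_s ≈ 244 K

In steady state the net flux on the hot side equals that on the cold side.
σ(T₁⁴−T_s⁴)/D₁ = σ(T_s⁴−T₂⁴)/D₂, with D₁ = 1/ε₁+1/ε_s−1 = 4.721, D₂ = 1/ε_s+1/ε₂−1 = 3.963.
Solve for T_s⁴: T_s⁴ = (D₂·T₁⁴ + D₁·T₂⁴)/(D₁+D₂) = 3.559×10⁹ K⁴.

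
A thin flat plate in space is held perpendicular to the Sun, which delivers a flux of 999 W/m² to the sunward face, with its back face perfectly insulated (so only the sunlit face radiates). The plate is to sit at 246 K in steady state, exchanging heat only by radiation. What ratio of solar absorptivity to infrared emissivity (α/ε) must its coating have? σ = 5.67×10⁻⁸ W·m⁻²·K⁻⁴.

Balance: αS·A = εσ·1A·T⁴ ⇒ α/ε = σT⁴/S.
α/ε = 5.67×10⁻⁸·(246)⁴/999 = 5.67×10⁻⁸·3.662×10⁹/999.

α/ε ≈ 0.208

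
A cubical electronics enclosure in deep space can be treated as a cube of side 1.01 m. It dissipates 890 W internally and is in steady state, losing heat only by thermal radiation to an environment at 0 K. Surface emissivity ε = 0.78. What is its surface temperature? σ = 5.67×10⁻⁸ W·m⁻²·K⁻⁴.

Steady state: internal power = radiated power, P = εσA T⁴.
Radiating area A = 6L² = 6.121 m².
T⁴ = P/(εσA) = 890/(0.78·5.67×10⁻⁸·6.121) = 3.288×10⁹ K⁴.
T = (3.288×10⁹)^(1/4).

T ≈ 239 K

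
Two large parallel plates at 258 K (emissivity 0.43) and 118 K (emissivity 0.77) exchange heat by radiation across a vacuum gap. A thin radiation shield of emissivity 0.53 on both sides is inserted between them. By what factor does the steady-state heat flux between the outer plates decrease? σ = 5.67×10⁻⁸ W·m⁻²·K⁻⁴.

Without shield: q₀ = σΔ(T⁴)/(1/ε₁+1/ε₂−1) with denominator 2.624.
With shield the two gaps are in series; the resistances add: (1/ε₁+1/ε_s−1)+(1/ε_s+1/ε₂−1) = 3.212+2.185 = 5.398.
Heat-flux ratio q₀/q = 5.398/2.624.

factor ≈ 2.06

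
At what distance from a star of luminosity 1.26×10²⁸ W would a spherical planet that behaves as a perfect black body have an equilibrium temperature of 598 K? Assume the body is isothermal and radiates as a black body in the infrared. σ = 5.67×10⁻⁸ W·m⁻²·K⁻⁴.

For an isothermal black-emitting sphere, (1−a)S·πr² = σ·4πr²·T⁴ ⇒ S = 4σT⁴/(1−a).
S = 4·5.67×10⁻⁸·(598)⁴/1.00 = 29000 W/m².
Flux falls as S = L/(4πd²), so d = √(L/(4πS)) = √(1.26×10²⁸/(4π·29000)).

d ≈ 1.86×10¹¹ m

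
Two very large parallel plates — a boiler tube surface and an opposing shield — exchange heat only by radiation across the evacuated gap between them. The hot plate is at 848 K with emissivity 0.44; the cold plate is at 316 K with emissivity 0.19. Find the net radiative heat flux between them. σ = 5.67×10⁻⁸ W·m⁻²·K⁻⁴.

q ≈ 4400 W/m²

For two infinite grey parallel plates, q = σ(T₁⁴ − T₂⁴)/(1/ε₁ + 1/ε₂ − 1).
T₁⁴ − T₂⁴ = 5.171×10¹¹ − 9.971×10⁹ = 5.071×10¹¹ K⁴.
1/ε₁ + 1/ε₂ − 1 = 2.273 + 5.263 − 1 = 6.536.
q = 5.67×10⁻⁸ × 5.071×10¹¹ / 6.536.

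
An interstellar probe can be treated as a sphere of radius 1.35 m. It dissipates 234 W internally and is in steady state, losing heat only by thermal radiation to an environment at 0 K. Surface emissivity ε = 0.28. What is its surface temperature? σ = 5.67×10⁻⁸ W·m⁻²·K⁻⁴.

T ≈ 159 K

Steady state: internal power = radiated power, P = εσA T⁴.
Radiating area A = 4πr² = 22.90 m².
T⁴ = P/(εσA) = 234/(0.28·5.67×10⁻⁸·22.90) = 6.436×10⁸ K⁴.
T = (6.436×10⁸)^(1/4).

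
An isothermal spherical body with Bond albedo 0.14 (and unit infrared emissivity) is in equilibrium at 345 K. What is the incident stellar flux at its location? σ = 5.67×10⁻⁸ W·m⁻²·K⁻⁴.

S ≈ 3740 W/m²

(1−a)S·πr² = σ·4πr²·T⁴ ⇒ S = 4σT⁴/(1−a).
S = 4·5.67×10⁻⁸·1.417×10¹⁰/0.860.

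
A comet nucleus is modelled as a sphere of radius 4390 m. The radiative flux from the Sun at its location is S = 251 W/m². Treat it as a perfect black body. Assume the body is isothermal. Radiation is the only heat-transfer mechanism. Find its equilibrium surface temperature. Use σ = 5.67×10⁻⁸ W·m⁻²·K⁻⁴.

T ≈ 182 K

At equilibrium, absorbed power = emitted power.
Absorbing cross-section = πr² = 6.055×10⁷ m²; emitting surface = 4πr² = 2.422×10⁸ m² (ratio 4).
S·A_cross = εσ·A_surf·T⁴  ⇒  T⁴ = S/(4σ).
T⁴ = 1.00·251/(4·5.67×10⁻⁸) = 1.107×10⁹ K⁴.
T = (1.107×10⁹)^(1/4).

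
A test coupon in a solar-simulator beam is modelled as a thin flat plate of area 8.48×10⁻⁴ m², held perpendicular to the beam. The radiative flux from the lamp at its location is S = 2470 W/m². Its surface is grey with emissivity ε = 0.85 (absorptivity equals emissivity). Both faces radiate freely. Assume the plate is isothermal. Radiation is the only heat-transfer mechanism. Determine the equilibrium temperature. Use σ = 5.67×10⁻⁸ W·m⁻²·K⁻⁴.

T ≈ 384 K

At equilibrium, absorbed power = emitted power.
Absorbing cross-section = A = 8.480×10⁻⁴ m²; emitting surface = 2A = 0.001696 m² (ratio 2).
εS·A_cross = εσ·A_surf·T⁴  ⇒  T⁴ = S/(2σ)   (ε cancels).
T⁴ = 2470/(2·5.67×10⁻⁸) = 2.178×10¹⁰ K⁴.
T = (2.178×10¹⁰)^(1/4).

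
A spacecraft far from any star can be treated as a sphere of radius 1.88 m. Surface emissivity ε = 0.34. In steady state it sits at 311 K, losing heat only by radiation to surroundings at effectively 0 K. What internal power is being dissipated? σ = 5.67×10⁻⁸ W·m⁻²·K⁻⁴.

Steady state: P = εσA T⁴.
A = 4πr² = 44.41 m²; T⁴ = (311)⁴ = 9.355×10⁹ K⁴.
P = 0.34 × 5.67×10⁻⁸ × 44.41 × 9.355×10⁹.

P ≈ 8010 W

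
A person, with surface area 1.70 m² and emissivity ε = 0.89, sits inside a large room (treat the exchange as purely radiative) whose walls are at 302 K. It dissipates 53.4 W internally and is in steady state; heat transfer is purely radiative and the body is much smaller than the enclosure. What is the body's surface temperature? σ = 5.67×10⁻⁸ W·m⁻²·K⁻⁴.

For a small grey body in a large enclosure, net radiated power = εσA(T⁴ − T_w⁴).
Steady state: P = εσA(T⁴ − T_w⁴) with A = 1.70 m².
T⁴ = P/(εσA) + T_w⁴ = 53.4/(0.89·5.67×10⁻⁸·1.700) + (302)⁴
    = 6.225×10⁸ + 8.318×10⁹ = 8.941×10⁹ K⁴.

T ≈ 307 K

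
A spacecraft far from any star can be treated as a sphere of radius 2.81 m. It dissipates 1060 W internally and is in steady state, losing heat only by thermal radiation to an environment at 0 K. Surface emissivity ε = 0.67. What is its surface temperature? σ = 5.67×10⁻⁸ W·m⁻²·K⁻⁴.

T ≈ 129 K

Steady state: internal power = radiated power, P = εσA T⁴.
Radiating area A = 4πr² = 99.23 m².
T⁴ = P/(εσA) = 1060/(0.67·5.67×10⁻⁸·99.23) = 2.812×10⁸ K⁴.
T = (2.812×10⁸)^(1/4).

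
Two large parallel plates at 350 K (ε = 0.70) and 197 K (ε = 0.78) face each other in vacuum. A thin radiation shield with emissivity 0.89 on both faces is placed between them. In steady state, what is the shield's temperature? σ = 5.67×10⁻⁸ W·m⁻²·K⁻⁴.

In steady state the net flux on the hot side equals that on the cold side.
σ(T₁⁴−T_s⁴)/D₁ = σ(T_s⁴−T₂⁴)/D₂, with D₁ = 1/ε₁+1/ε_s−1 = 1.552, D₂ = 1/ε_s+1/ε₂−1 = 1.406.
Solve for T_s⁴: T_s⁴ = (D₂·T₁⁴ + D₁·T₂⁴)/(D₁+D₂) = 7.922×10⁹ K⁴.

T_s ≈ 298 K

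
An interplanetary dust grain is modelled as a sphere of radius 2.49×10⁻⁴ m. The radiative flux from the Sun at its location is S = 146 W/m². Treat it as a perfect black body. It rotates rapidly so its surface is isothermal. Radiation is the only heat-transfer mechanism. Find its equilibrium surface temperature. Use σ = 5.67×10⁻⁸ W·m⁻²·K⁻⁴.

T ≈ 159 K

At equilibrium, absorbed power = emitted power.
Absorbing cross-section = πr² = 1.948×10⁻⁷ m²; emitting surface = 4πr² = 7.791×10⁻⁷ m² (ratio 4).
S·A_cross = εσ·A_surf·T⁴  ⇒  T⁴ = S/(4σ).
T⁴ = 1.00·146/(4·5.67×10⁻⁸) = 6.437×10⁸ K⁴.
T = (6.437×10⁸)^(1/4).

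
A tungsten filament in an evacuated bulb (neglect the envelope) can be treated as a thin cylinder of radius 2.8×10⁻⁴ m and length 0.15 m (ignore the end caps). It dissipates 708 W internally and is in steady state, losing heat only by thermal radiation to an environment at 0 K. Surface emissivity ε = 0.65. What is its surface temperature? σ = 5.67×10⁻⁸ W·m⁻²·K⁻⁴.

Steady state: internal power = radiated power, P = εσA T⁴.
Radiating area A = 2πrL = 2.639×10⁻⁴ m².
T⁴ = P/(εσA) = 708/(0.65·5.67×10⁻⁸·2.639×10⁻⁴) = 7.280×10¹³ K⁴.
T = (7.280×10¹³)^(1/4).

T ≈ 2920 K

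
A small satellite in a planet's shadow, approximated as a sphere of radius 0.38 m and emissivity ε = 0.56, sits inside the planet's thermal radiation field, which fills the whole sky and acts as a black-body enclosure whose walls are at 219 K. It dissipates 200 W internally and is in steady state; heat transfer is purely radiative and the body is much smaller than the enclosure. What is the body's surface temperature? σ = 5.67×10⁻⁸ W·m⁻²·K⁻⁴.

For a small grey body in a large enclosure, net radiated power = εσA(T⁴ − T_w⁴).
Steady state: P = εσA(T⁴ − T_w⁴) with A = 4πr² = 1.815 m².
T⁴ = P/(εσA) + T_w⁴ = 200/(0.56·5.67×10⁻⁸·1.815) + (219)⁴
    = 3.471×10⁹ + 2.300×10⁹ = 5.771×10⁹ K⁴.

T ≈ 276 K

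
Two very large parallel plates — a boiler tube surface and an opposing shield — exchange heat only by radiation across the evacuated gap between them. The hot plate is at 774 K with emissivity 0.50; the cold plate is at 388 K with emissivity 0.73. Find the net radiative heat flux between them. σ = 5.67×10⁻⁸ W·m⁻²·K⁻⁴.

q ≈ 8040 W/m²

For two infinite grey parallel plates, q = σ(T₁⁴ − T₂⁴)/(1/ε₁ + 1/ε₂ − 1).
T₁⁴ − T₂⁴ = 3.589×10¹¹ − 2.266×10¹⁰ = 3.362×10¹¹ K⁴.
1/ε₁ + 1/ε₂ − 1 = 2.000 + 1.370 − 1 = 2.370.
q = 5.67×10⁻⁸ × 3.362×10¹¹ / 2.370.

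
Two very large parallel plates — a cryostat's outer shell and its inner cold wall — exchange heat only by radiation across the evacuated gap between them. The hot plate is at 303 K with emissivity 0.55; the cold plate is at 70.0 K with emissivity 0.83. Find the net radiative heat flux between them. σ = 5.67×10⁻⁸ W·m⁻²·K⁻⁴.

For two infinite grey parallel plates, q = σ(T₁⁴ − T₂⁴)/(1/ε₁ + 1/ε₂ − 1).
T₁⁴ − T₂⁴ = 8.429×10⁹ − 2.401×10⁷ = 8.405×10⁹ K⁴.
1/ε₁ + 1/ε₂ − 1 = 1.818 + 1.205 − 1 = 2.023.
q = 5.67×10⁻⁸ × 8.405×10⁹ / 2.023.

q ≈ 236 W/m²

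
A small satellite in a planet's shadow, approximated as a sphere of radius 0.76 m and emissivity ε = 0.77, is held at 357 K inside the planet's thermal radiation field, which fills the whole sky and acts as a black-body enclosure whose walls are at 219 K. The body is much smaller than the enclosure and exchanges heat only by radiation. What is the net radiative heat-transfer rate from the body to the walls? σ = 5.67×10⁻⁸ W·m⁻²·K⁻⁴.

P_net ≈ 4420 W

For a small grey body in a large enclosure: P_net = εσA(T_body⁴ − T_wall⁴).
A = 4πr² = 7.258 m²; T_body⁴ − T_wall⁴ = 1.624×10¹⁰ − 2.300×10⁹ = 1.394×10¹⁰ K⁴.
|P_net| = 0.77·5.67×10⁻⁸·7.258·1.394×10¹⁰.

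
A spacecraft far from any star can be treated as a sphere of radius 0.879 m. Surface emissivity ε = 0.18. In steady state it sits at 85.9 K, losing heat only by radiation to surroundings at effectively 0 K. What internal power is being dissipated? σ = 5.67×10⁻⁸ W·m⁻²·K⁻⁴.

P ≈ 5.40 W

Steady state: P = εσA T⁴.
A = 4πr² = 9.709 m²; T⁴ = (85.9)⁴ = 5.445×10⁷ K⁴.
P = 0.18 × 5.67×10⁻⁸ × 9.709 × 5.445×10⁷.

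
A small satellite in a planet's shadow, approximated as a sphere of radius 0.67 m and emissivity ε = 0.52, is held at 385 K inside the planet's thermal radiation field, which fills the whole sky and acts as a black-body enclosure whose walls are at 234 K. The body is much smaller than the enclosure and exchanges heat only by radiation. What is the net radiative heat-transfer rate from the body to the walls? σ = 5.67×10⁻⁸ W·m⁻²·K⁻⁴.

P_net ≈ 3160 W

For a small grey body in a large enclosure: P_net = εσA(T_body⁴ − T_wall⁴).
A = 4πr² = 5.641 m²; T_body⁴ − T_wall⁴ = 2.197×10¹⁰ − 2.998×10⁹ = 1.897×10¹⁰ K⁴.
|P_net| = 0.52·5.67×10⁻⁸·5.641·1.897×10¹⁰.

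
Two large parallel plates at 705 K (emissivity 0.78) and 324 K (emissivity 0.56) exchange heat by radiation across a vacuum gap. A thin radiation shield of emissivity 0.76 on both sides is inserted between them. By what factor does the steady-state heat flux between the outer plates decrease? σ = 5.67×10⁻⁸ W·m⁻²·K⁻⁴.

factor ≈ 1.79

Without shield: q₀ = σΔ(T⁴)/(1/ε₁+1/ε₂−1) with denominator 2.068.
With shield the two gaps are in series; the resistances add: (1/ε₁+1/ε_s−1)+(1/ε_s+1/ε₂−1) = 1.598+2.102 = 3.699.
Heat-flux ratio q₀/q = 3.699/2.068.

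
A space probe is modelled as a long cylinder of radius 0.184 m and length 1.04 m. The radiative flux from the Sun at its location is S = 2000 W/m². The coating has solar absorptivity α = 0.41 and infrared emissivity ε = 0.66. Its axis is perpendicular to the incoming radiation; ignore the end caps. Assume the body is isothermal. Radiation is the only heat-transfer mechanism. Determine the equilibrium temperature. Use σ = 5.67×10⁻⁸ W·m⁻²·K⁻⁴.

At equilibrium, absorbed power = emitted power.
Absorbing cross-section = 2rL = 0.3827 m²; emitting surface = 2πrL = 1.202 m² (ratio π).
αS·A_cross = εσ·A_surf·T⁴  ⇒  T⁴ = αS/(ε·πσ).
T⁴ = 0.410·2000/(0.66·π·5.67×10⁻⁸) = 6.975×10⁹ K⁴.
T = (6.975×10⁹)^(1/4).

T ≈ 289 K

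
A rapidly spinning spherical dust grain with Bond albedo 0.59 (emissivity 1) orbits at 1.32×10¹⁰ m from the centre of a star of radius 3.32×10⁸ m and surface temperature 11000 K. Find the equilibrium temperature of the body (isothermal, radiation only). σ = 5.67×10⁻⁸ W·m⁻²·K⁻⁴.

The star's surface emits σT_*⁴; at distance d the flux is S = σT_*⁴(R_*/d)².
S = 5.67×10⁻⁸·(11000)⁴·(3.32×10⁸/1.32×10¹⁰)² = 5.251×10⁵ W/m².
For an isothermal sphere T⁴ = (1−a)S/(4σ) = 9.493×10¹¹ K⁴.

T ≈ 987 K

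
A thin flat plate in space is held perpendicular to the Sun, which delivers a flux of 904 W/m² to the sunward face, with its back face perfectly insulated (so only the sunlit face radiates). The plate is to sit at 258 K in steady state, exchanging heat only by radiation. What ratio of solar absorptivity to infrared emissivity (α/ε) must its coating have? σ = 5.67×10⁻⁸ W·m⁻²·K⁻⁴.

Balance: αS·A = εσ·1A·T⁴ ⇒ α/ε = σT⁴/S.
α/ε = 5.67×10⁻⁸·(258)⁴/904 = 5.67×10⁻⁸·4.431×10⁹/904.

α/ε ≈ 0.278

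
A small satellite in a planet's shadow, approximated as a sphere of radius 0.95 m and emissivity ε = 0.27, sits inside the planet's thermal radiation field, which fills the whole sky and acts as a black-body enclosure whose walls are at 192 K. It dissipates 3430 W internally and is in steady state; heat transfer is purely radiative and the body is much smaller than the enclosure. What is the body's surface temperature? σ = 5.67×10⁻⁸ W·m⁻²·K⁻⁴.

T ≈ 381 K

For a small grey body in a large enclosure, net radiated power = εσA(T⁴ − T_w⁴).
Steady state: P = εσA(T⁴ − T_w⁴) with A = 4πr² = 11.34 m².
T⁴ = P/(εσA) + T_w⁴ = 3430/(0.27·5.67×10⁻⁸·11.34) + (192)⁴
    = 1.976×10¹⁰ + 1.359×10⁹ = 2.111×10¹⁰ K⁴.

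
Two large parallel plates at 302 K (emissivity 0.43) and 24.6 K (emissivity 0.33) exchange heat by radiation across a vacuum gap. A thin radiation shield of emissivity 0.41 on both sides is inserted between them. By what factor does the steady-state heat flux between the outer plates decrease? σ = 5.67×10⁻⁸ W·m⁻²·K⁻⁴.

Without shield: q₀ = σΔ(T⁴)/(1/ε₁+1/ε₂−1) with denominator 4.356.
With shield the two gaps are in series; the resistances add: (1/ε₁+1/ε_s−1)+(1/ε_s+1/ε₂−1) = 3.765+4.469 = 8.234.
Heat-flux ratio q₀/q = 8.234/4.356.

factor ≈ 1.89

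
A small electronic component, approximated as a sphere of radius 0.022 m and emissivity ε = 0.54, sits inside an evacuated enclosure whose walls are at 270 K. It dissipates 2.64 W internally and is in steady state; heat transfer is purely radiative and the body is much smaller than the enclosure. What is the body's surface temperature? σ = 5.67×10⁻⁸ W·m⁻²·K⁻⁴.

For a small grey body in a large enclosure, net radiated power = εσA(T⁴ − T_w⁴).
Steady state: P = εσA(T⁴ − T_w⁴) with A = 4πr² = 0.006082 m².
T⁴ = P/(εσA) + T_w⁴ = 2.64/(0.54·5.67×10⁻⁸·0.006082) + (270)⁴
    = 1.418×10¹⁰ + 5.314×10⁹ = 1.949×10¹⁰ K⁴.

T ≈ 374 K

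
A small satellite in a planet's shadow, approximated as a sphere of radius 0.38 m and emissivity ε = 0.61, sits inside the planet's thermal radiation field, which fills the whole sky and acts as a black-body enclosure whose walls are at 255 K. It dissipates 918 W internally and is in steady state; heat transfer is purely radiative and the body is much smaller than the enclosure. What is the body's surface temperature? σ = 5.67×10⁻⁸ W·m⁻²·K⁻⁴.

For a small grey body in a large enclosure, net radiated power = εσA(T⁴ − T_w⁴).
Steady state: P = εσA(T⁴ − T_w⁴) with A = 4πr² = 1.815 m².
T⁴ = P/(εσA) + T_w⁴ = 918/(0.61·5.67×10⁻⁸·1.815) + (255)⁴
    = 1.463×10¹⁰ + 4.228×10⁹ = 1.886×10¹⁰ K⁴.

T ≈ 371 K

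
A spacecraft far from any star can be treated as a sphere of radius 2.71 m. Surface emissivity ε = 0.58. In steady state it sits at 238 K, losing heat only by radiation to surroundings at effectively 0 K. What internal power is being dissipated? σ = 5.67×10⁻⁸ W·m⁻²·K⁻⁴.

Steady state: P = εσA T⁴.
A = 4πr² = 92.29 m²; T⁴ = (238)⁴ = 3.209×10⁹ K⁴.
P = 0.58 × 5.67×10⁻⁸ × 92.29 × 3.209×10⁹.

P ≈ 9740 W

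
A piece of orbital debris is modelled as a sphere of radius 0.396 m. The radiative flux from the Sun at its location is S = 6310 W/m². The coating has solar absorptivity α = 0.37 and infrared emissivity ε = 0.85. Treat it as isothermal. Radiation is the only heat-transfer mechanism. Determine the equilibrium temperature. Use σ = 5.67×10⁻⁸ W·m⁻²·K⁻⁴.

At equilibrium, absorbed power = emitted power.
Absorbing cross-section = πr² = 0.4927 m²; emitting surface = 4πr² = 1.971 m² (ratio 4).
αS·A_cross = εσ·A_surf·T⁴  ⇒  T⁴ = αS/(ε·4σ).
T⁴ = 0.370·6310/(0.85·4·5.67×10⁻⁸) = 1.211×10¹⁰ K⁴.
T = (1.211×10¹⁰)^(1/4).

T ≈ 332 K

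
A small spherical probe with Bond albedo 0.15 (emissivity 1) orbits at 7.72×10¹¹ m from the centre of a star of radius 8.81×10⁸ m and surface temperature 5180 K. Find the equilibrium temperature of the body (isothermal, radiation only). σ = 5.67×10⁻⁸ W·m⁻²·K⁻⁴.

T ≈ 119 K

The star's surface emits σT_*⁴; at distance d the flux is S = σT_*⁴(R_*/d)².
S = 5.67×10⁻⁸·(5180)⁴·(8.81×10⁸/7.72×10¹¹)² = 53.16 W/m².
For an isothermal sphere T⁴ = (1−a)S/(4σ) = 1.992×10⁸ K⁴.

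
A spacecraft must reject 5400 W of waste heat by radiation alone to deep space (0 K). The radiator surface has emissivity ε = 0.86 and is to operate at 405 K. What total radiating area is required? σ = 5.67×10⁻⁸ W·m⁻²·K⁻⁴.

A ≈ 4.12 m²

P = εσA T⁴ ⇒ A = P/(εσT⁴).
T⁴ = 2.690×10¹⁰ K⁴.
A = 5400/(0.86 × 5.67×10⁻⁸ × 2.690×10¹⁰).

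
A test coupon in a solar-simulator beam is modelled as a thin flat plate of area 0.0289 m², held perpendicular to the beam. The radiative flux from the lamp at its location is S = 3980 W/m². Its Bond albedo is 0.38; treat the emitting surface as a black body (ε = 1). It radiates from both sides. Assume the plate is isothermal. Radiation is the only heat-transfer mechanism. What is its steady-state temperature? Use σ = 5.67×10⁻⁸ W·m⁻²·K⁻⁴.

At equilibrium, absorbed power = emitted power.
Absorbing cross-section = A = 0.02890 m²; emitting surface = 2A = 0.05780 m² (ratio 2).
(1−a)S·A_cross = εσ·A_surf·T⁴  ⇒  T⁴ = (1−a)S/(2σ).
T⁴ = 0.620·3980/(2·5.67×10⁻⁸) = 2.176×10¹⁰ K⁴.
T = (2.176×10¹⁰)^(1/4).

T ≈ 384 K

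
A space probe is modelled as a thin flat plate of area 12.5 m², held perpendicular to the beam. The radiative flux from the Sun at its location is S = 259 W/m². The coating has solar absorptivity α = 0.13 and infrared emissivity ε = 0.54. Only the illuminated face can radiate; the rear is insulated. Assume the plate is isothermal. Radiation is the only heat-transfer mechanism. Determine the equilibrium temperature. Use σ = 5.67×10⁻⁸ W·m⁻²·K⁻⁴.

T ≈ 182 K

At equilibrium, absorbed power = emitted power.
Absorbing cross-section = A = 12.50 m²; emitting surface = A = 12.50 m² (ratio 1).
αS·A_cross = εσ·A_surf·T⁴  ⇒  T⁴ = αS/(ε·1σ).
T⁴ = 0.130·259/(0.54·1·5.67×10⁻⁸) = 1.100×10⁹ K⁴.
T = (1.100×10⁹)^(1/4).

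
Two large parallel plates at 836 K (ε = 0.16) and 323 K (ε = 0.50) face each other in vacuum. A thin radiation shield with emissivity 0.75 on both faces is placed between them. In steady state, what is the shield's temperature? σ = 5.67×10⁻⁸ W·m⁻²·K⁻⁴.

In steady state the net flux on the hot side equals that on the cold side.
σ(T₁⁴−T_s⁴)/D₁ = σ(T_s⁴−T₂⁴)/D₂, with D₁ = 1/ε₁+1/ε_s−1 = 6.583, D₂ = 1/ε_s+1/ε₂−1 = 2.333.
Solve for T_s⁴: T_s⁴ = (D₂·T₁⁴ + D₁·T₂⁴)/(D₁+D₂) = 1.359×10¹¹ K⁴.

T_s ≈ 607 K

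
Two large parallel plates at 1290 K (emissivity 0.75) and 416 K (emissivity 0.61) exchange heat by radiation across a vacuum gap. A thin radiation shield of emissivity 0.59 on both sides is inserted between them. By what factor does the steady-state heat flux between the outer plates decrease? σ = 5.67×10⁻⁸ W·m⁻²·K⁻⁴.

Without shield: q₀ = σΔ(T⁴)/(1/ε₁+1/ε₂−1) with denominator 1.973.
With shield the two gaps are in series; the resistances add: (1/ε₁+1/ε_s−1)+(1/ε_s+1/ε₂−1) = 2.028+2.334 = 4.363.
Heat-flux ratio q₀/q = 4.363/1.973.

factor ≈ 2.21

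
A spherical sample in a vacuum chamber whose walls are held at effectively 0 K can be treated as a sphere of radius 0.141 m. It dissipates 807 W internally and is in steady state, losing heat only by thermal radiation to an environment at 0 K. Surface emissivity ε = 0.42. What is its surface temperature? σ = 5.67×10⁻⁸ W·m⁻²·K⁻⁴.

T ≈ 607 K

Steady state: internal power = radiated power, P = εσA T⁴.
Radiating area A = 4πr² = 0.2498 m².
T⁴ = P/(εσA) = 807/(0.42·5.67×10⁻⁸·0.2498) = 1.356×10¹¹ K⁴.
T = (1.356×10¹¹)^(1/4).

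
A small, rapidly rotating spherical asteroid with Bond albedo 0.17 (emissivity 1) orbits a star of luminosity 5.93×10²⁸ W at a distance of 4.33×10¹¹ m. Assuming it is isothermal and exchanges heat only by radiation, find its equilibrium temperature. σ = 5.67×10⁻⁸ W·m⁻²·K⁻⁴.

First find the stellar flux at distance d: S = L/(4πd²) = 5.93×10²⁸/(4π·(4.33×10¹¹)²) = 25170 W/m².
For an isothermal sphere, absorbed (1−a)S·πr² = emitted σ·4πr²·T⁴, so T⁴ = (1−a)S/(4σ).
T⁴ = 0.830·25170/(4·5.67×10⁻⁸) = 9.211×10¹⁰ K⁴.

T ≈ 551 K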